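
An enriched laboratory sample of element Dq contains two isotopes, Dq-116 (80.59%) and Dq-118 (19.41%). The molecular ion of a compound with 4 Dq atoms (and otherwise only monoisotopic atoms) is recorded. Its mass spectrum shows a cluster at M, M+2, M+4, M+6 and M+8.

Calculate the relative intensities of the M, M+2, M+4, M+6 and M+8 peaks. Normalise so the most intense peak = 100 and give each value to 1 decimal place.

100.0 : 96.3 : 34.8 : 5.6 : 0.3

Each Dq atom is independently Dq-116 (p = 0.8059) or Dq-118 (q = 0.1941); the cluster is the binomial expansion (p + q)^4.
P(M) = 0.8059^4 = 0.421818
P(M+2) = 4 × 0.8059^3 × 0.1941^1 = 0.406377
P(M+4) = 6 × 0.8059^2 × 0.1941^2 = 0.146813
P(M+6) = 4 × 0.8059^1 × 0.1941^3 = 0.023573
P(M+8) = 0.1941^4 = 0.001419
The M peak is largest (0.421818); scaling to 100 gives 100.0 : 96.3 : 34.8 : 5.6 : 0.3.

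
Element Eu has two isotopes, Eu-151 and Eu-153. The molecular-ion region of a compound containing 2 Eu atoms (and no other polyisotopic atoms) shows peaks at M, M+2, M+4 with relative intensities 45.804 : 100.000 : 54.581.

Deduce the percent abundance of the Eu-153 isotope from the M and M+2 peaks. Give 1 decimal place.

52.2%

If p is the fraction of Eu that is Eu-151, then I(M+2)/I(M) = [C(2,1)·p^1·(1−p)] / p^2 = 2·(1−p)/p = 100.000/45.804 = 2.1832
(1−p)/p = 2.1832/2 = 1.0916  ⇒  p = 1/(1 + 1.0916) = 0.4781
Eu-151: 47.8%, Eu-153: 52.2%.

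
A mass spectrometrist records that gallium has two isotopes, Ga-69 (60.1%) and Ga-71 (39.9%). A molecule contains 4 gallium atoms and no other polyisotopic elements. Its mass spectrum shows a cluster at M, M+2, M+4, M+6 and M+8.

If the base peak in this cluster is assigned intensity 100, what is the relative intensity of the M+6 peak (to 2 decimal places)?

Term probabilities: M 0.1305, M+2 0.3465, M+4 0.3450, M+6 0.1527, M+8 0.0253. Base peak = M+2.
P(M+2) = C(4,1) × 0.601^3 × 0.399^1 = 4 × 0.2170818 × 0.3990 = 0.346463 (base)
P(M+6) = C(4,3) × 0.601^1 × 0.399^3 = 4 × 0.6010 × 0.0635212 = 0.152705
Relative intensity = 0.152705 / 0.346463 × 100 = 44.08

44.08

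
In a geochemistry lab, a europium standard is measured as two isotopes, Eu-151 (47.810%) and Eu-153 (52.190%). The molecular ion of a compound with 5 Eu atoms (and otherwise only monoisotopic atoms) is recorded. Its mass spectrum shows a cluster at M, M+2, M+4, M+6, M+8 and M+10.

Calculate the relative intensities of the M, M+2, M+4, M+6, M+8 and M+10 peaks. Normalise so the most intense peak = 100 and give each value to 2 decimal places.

7.69 : 41.96 : 91.61 : 100.00 : 54.58 : 11.92

The 5 Eu atoms are independent, so intensities follow the terms of (0.47810 + 0.52190)^5.
P(M) = 0.47810^5 = 0.024980
P(M+2) = 5 × 0.47810^4 × 0.52190^1 = 0.136343
P(M+4) = 10 × 0.47810^3 × 0.52190^2 = 0.297667
P(M+6) = 10 × 0.47810^2 × 0.52190^3 = 0.324937
P(M+8) = 5 × 0.47810^1 × 0.52190^4 = 0.177353
P(M+10) = 0.52190^5 = 0.038720
The M+6 peak is largest (0.324937); scaling to 100 gives 7.69 : 41.96 : 91.61 : 100.00 : 54.58 : 11.92.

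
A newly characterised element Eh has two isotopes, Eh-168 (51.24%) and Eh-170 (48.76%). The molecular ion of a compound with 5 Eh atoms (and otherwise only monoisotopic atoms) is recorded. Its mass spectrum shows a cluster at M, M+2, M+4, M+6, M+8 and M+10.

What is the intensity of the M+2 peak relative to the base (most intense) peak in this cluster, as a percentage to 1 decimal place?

(0.5124 + 0.4876)^5 gives M 0.0353, M+2 0.1681, M+4 0.3199, M+6 0.3044, M+8 0.1448, M+10 0.0276; the largest is M+4.
P(M+4) = C(5,2) × 0.5124^3 × 0.4876^2 = 10 × 0.13453255 × 0.23775376 = 0.319856 (base)
P(M+2) = C(5,1) × 0.5124^4 × 0.4876^1 = 5 × 0.06893448 × 0.4876 = 0.168062
Relative intensity = 0.168062 / 0.319856 × 100 = 52.5

52.5%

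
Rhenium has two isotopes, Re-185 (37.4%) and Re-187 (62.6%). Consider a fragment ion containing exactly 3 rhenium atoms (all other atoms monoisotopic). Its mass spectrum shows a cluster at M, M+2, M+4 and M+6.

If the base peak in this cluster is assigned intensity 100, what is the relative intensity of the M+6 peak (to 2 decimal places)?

(0.374 + 0.626)^3 gives M 0.0523, M+2 0.2627, M+4 0.4397, M+6 0.2453; the largest is M+4.
P(M+4) = C(3,2) × 0.374^1 × 0.626^2 = 3 × 0.3740 × 0.391876 = 0.439685 (base)
P(M+6) = C(3,3) × 0.374^0 × 0.626^3 = 1 × 1.0000 × 0.24531438 = 0.245314
Relative intensity = 0.245314 / 0.439685 × 100 = 55.79

55.79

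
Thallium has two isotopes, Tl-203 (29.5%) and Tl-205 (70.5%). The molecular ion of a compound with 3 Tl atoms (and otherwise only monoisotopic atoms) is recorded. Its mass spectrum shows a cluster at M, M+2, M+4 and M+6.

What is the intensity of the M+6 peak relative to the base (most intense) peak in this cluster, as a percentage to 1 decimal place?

Term probabilities: M 0.0257, M+2 0.1841, M+4 0.4399, M+6 0.3504. Base peak = M+4.
P(M+4) = C(3,2) × 0.295^1 × 0.705^2 = 3 × 0.2950 × 0.497025 = 0.439867 (base)
P(M+6) = C(3,3) × 0.295^0 × 0.705^3 = 1 × 1.0000 × 0.35040263 = 0.350403
Relative intensity = 0.350403 / 0.439867 × 100 = 79.7

79.7%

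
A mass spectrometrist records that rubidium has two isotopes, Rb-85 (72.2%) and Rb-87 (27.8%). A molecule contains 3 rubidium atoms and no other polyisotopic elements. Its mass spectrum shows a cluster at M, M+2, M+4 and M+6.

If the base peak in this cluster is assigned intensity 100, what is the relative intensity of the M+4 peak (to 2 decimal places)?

38.50

(0.722 + 0.278)^3 gives M 0.3764, M+2 0.4348, M+4 0.1674, M+6 0.0215; the largest is M+2.
P(M+2) = C(3,1) × 0.722^2 × 0.278^1 = 3 × 0.521284 × 0.2780 = 0.434751 (base)
P(M+4) = C(3,2) × 0.722^1 × 0.278^2 = 3 × 0.7220 × 0.077284 = 0.167397
Relative intensity = 0.167397 / 0.434751 × 100 = 38.50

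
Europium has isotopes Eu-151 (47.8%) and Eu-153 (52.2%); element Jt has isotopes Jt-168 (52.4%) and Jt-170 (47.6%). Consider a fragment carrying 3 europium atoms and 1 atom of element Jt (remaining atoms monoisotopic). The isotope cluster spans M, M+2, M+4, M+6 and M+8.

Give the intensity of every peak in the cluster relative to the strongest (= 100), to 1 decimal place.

15.3 : 63.8 : 100.0 : 69.5 : 18.1

Europium pattern (n=3): 0.10921535 : 0.35780594 : 0.39074206 : 0.14223665
Element Jt pattern (n=1): 0.5240 : 0.4760
Convolve the two distributions (both contribute in 2-u steps):
  M: 0.10921535×0.5240 = 0.057229
  M+2: 0.10921535×0.4760 + 0.35780594×0.5240 = 0.239477
  M+4: 0.35780594×0.4760 + 0.39074206×0.5240 = 0.375064
  M+6: 0.39074206×0.4760 + 0.14223665×0.5240 = 0.260525
  M+8: 0.14223665×0.4760 = 0.067705
Scale to base peak (0.375064) = 100: 15.3 : 63.8 : 100.0 : 69.5 : 18.1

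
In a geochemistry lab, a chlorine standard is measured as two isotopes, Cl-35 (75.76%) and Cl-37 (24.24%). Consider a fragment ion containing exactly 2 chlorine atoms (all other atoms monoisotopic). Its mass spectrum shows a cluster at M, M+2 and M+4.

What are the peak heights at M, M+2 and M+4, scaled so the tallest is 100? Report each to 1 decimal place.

100.0 : 64.0 : 10.2

Each Cl atom is independently Cl-35 (p = 0.7576) or Cl-37 (q = 0.2424); the cluster is the binomial expansion (p + q)^2.
P(M) = 0.7576^2 = 0.573958
P(M+2) = 2 × 0.7576^1 × 0.2424^1 = 0.367284
P(M+4) = 0.2424^2 = 0.058758
The M peak is largest (0.573958); scaling to 100 gives 100.0 : 64.0 : 10.2.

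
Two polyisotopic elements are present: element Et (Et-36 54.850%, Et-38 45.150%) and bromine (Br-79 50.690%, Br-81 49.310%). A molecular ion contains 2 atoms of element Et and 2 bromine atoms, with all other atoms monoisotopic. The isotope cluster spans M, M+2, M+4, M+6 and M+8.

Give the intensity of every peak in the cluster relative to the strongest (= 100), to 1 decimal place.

20.7 : 74.4 : 100.0 : 59.6 : 13.3

Element Et pattern (n=2): 0.30085225 : 0.4952955 : 0.20385225
Bromine pattern (n=2): 0.25694761 : 0.49990478 : 0.24314761
Convolve the two distributions (both contribute in 2-u steps):
  M: 0.30085225×0.25694761 = 0.077303
  M+2: 0.30085225×0.49990478 + 0.4952955×0.25694761 = 0.277662
  M+4: 0.30085225×0.24314761 + 0.4952955×0.49990478 + 0.20385225×0.25694761 = 0.373131
  M+6: 0.4952955×0.24314761 + 0.20385225×0.49990478 = 0.222337
  M+8: 0.20385225×0.24314761 = 0.049566
Scale to base peak (0.373131) = 100: 20.7 : 74.4 : 100.0 : 59.6 : 13.3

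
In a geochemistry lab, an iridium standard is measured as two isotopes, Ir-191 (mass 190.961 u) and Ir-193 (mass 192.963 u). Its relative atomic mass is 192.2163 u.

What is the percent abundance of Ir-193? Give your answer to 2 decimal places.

62.70%

Let x be the fractional abundance of Ir-191; then Ir-193 has abundance 1 − x.
190.961·x + 192.963·(1 − x) = 192.2163
(190.961 − 192.963)·x = 192.2163 − 192.963
x = -0.7467 / -2.002 = 0.37298 → 37.30% Ir-191, 62.70% Ir-193.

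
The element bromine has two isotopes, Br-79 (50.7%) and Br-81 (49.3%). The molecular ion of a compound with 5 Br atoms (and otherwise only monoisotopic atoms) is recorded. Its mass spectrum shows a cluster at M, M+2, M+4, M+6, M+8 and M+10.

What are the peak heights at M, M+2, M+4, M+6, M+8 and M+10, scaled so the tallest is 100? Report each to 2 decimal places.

10.58 : 51.42 : 100.00 : 97.24 : 47.28 : 9.19

Expanding (0.507 + 0.493)^5:
P(M) = 0.507^5 = 0.033500
P(M+2) = 5 × 0.507^4 × 0.493^1 = 0.162873
P(M+4) = 10 × 0.507^3 × 0.493^2 = 0.316751
P(M+6) = 10 × 0.507^2 × 0.493^3 = 0.308004
P(M+8) = 5 × 0.507^1 × 0.493^4 = 0.149750
P(M+10) = 0.493^5 = 0.029123
The M+4 peak is largest (0.316751); scaling to 100 gives 10.58 : 51.42 : 100.00 : 97.24 : 47.28 : 9.19.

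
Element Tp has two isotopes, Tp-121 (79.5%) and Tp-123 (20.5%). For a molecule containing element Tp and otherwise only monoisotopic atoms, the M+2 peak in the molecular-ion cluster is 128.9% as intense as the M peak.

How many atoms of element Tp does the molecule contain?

With n Tp atoms, P(M+2)/P(M) = C(n,1)·p^(n−1)q / p^n = n·q/p = n · 0.205/0.795.
n = 1.289 × 0.795/0.205 = 5.00 ≈ 5

5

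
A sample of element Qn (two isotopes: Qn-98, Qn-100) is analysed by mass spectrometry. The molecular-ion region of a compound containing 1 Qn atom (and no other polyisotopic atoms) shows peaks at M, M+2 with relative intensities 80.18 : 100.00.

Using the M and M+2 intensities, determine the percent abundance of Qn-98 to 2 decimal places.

If p is the fraction of Qn that is Qn-98, then I(M+2)/I(M) = [C(1,1)·p^0·(1−p)] / p^1 = 1·(1−p)/p = 100.00/80.18 = 1.2472
(1−p)/p = 1.2472/1 = 1.2472  ⇒  p = 1/(1 + 1.2472) = 0.4450
Qn-98: 44.50%, Qn-100: 55.50%.

44.50%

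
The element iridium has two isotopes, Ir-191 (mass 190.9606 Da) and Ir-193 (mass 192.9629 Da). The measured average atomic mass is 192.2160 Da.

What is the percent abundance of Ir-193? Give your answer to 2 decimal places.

62.70%

With x = fraction of Ir-191 (so Ir-193 is 1 − x):
190.9606·x + 192.9629·(1 − x) = 192.2160
(190.9606 − 192.9629)·x = 192.2160 − 192.9629
x = -0.7469 / -2.0023 = 0.37302 → 37.30% Ir-191, 62.70% Ir-193.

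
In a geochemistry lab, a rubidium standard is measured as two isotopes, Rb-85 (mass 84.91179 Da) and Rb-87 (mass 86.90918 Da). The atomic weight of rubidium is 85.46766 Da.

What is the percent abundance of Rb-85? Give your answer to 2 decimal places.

With x = fraction of Rb-85 (so Rb-87 is 1 − x):
84.91179·x + 86.90918·(1 − x) = 85.46766
(84.91179 − 86.90918)·x = 85.46766 − 86.90918
x = -1.44152 / -1.99739 = 0.72170 → 72.17% Rb-85, 27.83% Rb-87.

72.17%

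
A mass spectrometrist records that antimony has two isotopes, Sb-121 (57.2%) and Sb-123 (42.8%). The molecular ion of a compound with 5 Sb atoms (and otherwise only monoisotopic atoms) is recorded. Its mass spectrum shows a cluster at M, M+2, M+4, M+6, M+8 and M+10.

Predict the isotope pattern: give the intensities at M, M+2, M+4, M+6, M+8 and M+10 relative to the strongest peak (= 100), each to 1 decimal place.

Expanding (0.572 + 0.428)^5:
P(M) = 0.572^5 = 0.061232
P(M+2) = 5 × 0.572^4 × 0.428^1 = 0.229086
P(M+4) = 10 × 0.572^3 × 0.428^2 = 0.342827
P(M+6) = 10 × 0.572^2 × 0.428^3 = 0.256521
P(M+8) = 5 × 0.572^1 × 0.428^4 = 0.095971
P(M+10) = 0.428^5 = 0.014362
The M+4 peak is largest (0.342827); scaling to 100 gives 17.9 : 66.8 : 100.0 : 74.8 : 28.0 : 4.2.

17.9 : 66.8 : 100.0 : 74.8 : 28.0 : 4.2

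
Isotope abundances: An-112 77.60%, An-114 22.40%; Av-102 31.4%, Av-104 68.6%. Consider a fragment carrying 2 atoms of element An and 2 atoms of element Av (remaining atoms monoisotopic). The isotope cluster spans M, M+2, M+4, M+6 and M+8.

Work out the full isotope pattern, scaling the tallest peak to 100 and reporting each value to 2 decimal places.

13.55 : 67.04 : 100.00 : 42.28 : 5.39

Element An pattern (n=2): 0.602176 : 0.347648 : 0.050176
Element Av pattern (n=2): 0.098596 : 0.430808 : 0.470596
Convolve the two distributions (both contribute in 2-u steps):
  M: 0.602176×0.098596 = 0.059372
  M+2: 0.602176×0.430808 + 0.347648×0.098596 = 0.293699
  M+4: 0.602176×0.470596 + 0.347648×0.430808 + 0.050176×0.098596 = 0.438098
  M+6: 0.347648×0.470596 + 0.050176×0.430808 = 0.185218
  M+8: 0.050176×0.470596 = 0.023613
Scale to base peak (0.438098) = 100: 13.55 : 67.04 : 100.00 : 42.28 : 5.39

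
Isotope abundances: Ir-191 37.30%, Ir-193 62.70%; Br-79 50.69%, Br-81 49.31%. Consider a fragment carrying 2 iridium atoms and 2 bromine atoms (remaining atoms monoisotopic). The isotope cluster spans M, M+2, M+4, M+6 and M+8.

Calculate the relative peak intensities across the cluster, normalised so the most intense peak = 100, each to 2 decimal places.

9.70 : 51.47 : 100.00 : 84.16 : 25.93

Iridium pattern (n=2): 0.139129 : 0.467742 : 0.393129
Bromine pattern (n=2): 0.25694761 : 0.49990478 : 0.24314761
Convolve the two distributions (both contribute in 2-u steps):
  M: 0.139129×0.25694761 = 0.035749
  M+2: 0.139129×0.49990478 + 0.467742×0.25694761 = 0.189736
  M+4: 0.139129×0.24314761 + 0.467742×0.49990478 + 0.393129×0.25694761 = 0.368669
  M+6: 0.467742×0.24314761 + 0.393129×0.49990478 = 0.310257
  M+8: 0.393129×0.24314761 = 0.095588
Scale to base peak (0.368669) = 100: 9.70 : 51.47 : 100.00 : 84.16 : 25.93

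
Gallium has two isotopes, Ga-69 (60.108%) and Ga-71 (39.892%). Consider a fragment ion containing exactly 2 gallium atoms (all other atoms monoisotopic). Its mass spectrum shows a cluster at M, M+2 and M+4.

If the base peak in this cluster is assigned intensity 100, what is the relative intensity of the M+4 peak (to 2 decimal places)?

33.18

Term probabilities: M 0.3613, M+2 0.4796, M+4 0.1591. Base peak = M+2.
P(M+2) = C(2,1) × 0.60108^1 × 0.39892^1 = 2 × 0.60108 × 0.39892 = 0.479566 (base)
P(M+4) = C(2,2) × 0.60108^0 × 0.39892^2 = 1 × 1.0000 × 0.15913717 = 0.159137
Relative intensity = 0.159137 / 0.479566 × 100 = 33.18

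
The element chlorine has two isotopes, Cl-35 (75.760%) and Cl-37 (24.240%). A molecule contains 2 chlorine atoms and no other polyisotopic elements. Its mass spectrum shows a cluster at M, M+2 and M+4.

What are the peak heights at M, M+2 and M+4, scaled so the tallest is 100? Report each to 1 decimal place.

Expanding (0.75760 + 0.24240)^2:
P(M) = 0.75760^2 = 0.573958
P(M+2) = 2 × 0.75760^1 × 0.24240^1 = 0.367284
P(M+4) = 0.24240^2 = 0.058758
The M peak is largest (0.573958); scaling to 100 gives 100.0 : 64.0 : 10.2.

100.0 : 64.0 : 10.2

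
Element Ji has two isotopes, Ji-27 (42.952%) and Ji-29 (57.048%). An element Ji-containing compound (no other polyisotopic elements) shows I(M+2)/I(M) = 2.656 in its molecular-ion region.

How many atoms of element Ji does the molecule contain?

The M+2/M ratio from n Ji atoms is n · q/p = n · 0.57048/0.42952.
n = 2.656 × 0.42952/0.57048 = 2.00 ≈ 2

2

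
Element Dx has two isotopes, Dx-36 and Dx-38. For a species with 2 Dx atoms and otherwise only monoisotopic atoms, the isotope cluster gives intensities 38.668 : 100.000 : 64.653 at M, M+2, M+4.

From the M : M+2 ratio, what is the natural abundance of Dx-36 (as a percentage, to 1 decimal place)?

43.6%

Write p for the Dx-36 fraction. I(M+2)/I(M) = [C(2,1)·p^1·(1−p)] / p^2 = 2·(1−p)/p = 100.000/38.668 = 2.5861
(1−p)/p = 2.5861/2 = 1.2931  ⇒  p = 1/(1 + 1.2931) = 0.4361
Dx-36: 43.6%, Dx-38: 56.4%.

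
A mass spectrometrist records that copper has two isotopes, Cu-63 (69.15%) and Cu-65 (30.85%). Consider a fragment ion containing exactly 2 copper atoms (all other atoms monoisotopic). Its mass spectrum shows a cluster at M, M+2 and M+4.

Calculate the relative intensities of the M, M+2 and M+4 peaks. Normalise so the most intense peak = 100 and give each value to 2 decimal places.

The 2 Cu atoms are independent, so intensities follow the terms of (0.6915 + 0.3085)^2.
P(M) = 0.6915^2 = 0.478172
P(M+2) = 2 × 0.6915^1 × 0.3085^1 = 0.426656
P(M+4) = 0.3085^2 = 0.095172
The M peak is largest (0.478172); scaling to 100 gives 100.00 : 89.23 : 19.90.

100.00 : 89.23 : 19.90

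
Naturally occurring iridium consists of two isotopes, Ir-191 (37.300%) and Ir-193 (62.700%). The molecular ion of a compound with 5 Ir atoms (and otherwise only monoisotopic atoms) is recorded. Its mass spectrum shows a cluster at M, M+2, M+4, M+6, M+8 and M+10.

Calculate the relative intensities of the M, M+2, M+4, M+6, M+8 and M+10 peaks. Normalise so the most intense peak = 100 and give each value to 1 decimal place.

2.1 : 17.7 : 59.5 : 100.0 : 84.0 : 28.3

Expanding (0.37300 + 0.62700)^5:
P(M) = 0.37300^5 = 0.007220
P(M+2) = 5 × 0.37300^4 × 0.62700^1 = 0.060684
P(M+4) = 10 × 0.37300^3 × 0.62700^2 = 0.204015
P(M+6) = 10 × 0.37300^2 × 0.62700^3 = 0.342942
P(M+8) = 5 × 0.37300^1 × 0.62700^4 = 0.288237
P(M+10) = 0.62700^5 = 0.096903
The M+6 peak is largest (0.342942); scaling to 100 gives 2.1 : 17.7 : 59.5 : 100.0 : 84.0 : 28.3.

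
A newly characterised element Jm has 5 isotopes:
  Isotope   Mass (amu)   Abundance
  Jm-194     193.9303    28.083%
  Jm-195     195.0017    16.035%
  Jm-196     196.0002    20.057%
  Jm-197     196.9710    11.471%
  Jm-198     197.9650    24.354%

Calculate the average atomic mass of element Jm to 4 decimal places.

The abundance-weighted mean is 0.28083 × 193.9303 + 0.16035 × 195.0017 + 0.20057 × 196.0002 + 0.11471 × 196.9710 + 0.24354 × 197.9650
= 54.46145 + 31.26852 + 39.31176 + 22.59454 + 48.21240 = 195.84867 amu

195.8487 amu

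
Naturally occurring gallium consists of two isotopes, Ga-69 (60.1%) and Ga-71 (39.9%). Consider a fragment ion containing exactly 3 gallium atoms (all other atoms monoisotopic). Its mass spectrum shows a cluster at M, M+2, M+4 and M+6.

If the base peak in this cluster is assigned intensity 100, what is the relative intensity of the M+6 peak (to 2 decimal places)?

Term probabilities: M 0.2171, M+2 0.4324, M+4 0.2870, M+6 0.0635. Base peak = M+2.
P(M+2) = C(3,1) × 0.601^2 × 0.399^1 = 3 × 0.361201 × 0.3990 = 0.432358 (base)
P(M+6) = C(3,3) × 0.601^0 × 0.399^3 = 1 × 1.0000 × 0.0635212 = 0.063521
Relative intensity = 0.063521 / 0.432358 × 100 = 14.69

14.69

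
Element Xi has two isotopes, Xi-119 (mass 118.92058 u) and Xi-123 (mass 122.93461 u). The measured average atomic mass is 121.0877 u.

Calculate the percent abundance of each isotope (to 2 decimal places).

Xi-119: 46.01%, Xi-123: 53.99%

With x = fraction of Xi-119 (so Xi-123 is 1 − x):
118.92058·x + 122.93461·(1 − x) = 121.0877
(118.92058 − 122.93461)·x = 121.0877 − 122.93461
x = -1.84691 / -4.01403 = 0.46011 → 46.01% Xi-119, 53.99% Xi-123.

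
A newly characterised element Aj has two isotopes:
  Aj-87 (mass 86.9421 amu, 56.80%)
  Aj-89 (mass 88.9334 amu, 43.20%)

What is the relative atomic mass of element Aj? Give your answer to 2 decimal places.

87.80 amu

Average mass = Σ (abundance × isotope mass) = 0.5680 × 86.9421 + 0.4320 × 88.9334
= 49.38311 + 38.41923 = 87.80234 amu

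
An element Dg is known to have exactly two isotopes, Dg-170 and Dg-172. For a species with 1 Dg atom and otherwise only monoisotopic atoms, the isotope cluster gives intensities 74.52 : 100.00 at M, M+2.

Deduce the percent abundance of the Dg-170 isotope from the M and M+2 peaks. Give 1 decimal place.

42.7%

If p is the fraction of Dg that is Dg-170, then I(M+2)/I(M) = [C(1,1)·p^0·(1−p)] / p^1 = 1·(1−p)/p = 100.00/74.52 = 1.3419
(1−p)/p = 1.3419/1 = 1.3419  ⇒  p = 1/(1 + 1.3419) = 0.4270
Dg-170: 42.7%, Dg-172: 57.3%.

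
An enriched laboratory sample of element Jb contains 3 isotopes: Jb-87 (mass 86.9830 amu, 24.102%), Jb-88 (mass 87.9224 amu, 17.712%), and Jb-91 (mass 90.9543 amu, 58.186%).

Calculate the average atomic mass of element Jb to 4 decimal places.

89.4601 amu

Weight each isotope mass by its fractional abundance: 0.24102 × 86.9830 + 0.17712 × 87.9224 + 0.58186 × 90.9543
= 20.96464 + 15.57282 + 52.92267 = 89.46013 amu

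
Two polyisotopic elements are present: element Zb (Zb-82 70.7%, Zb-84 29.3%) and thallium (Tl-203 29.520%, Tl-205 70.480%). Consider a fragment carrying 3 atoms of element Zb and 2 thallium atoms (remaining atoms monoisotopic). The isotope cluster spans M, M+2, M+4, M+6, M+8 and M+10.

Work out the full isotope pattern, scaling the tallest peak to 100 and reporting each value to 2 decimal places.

8.23 : 49.52 : 100.00 : 79.15 : 26.97 : 3.34

Element Zb pattern (n=3): 0.35339324 : 0.43936727 : 0.18208573 : 0.02515376
Thallium pattern (n=2): 0.08714304 : 0.41611392 : 0.49674304
Convolve the two distributions (both contribute in 2-u steps):
  M: 0.35339324×0.08714304 = 0.030796
  M+2: 0.35339324×0.41611392 + 0.43936727×0.08714304 = 0.185340
  M+4: 0.35339324×0.49674304 + 0.43936727×0.41611392 + 0.18208573×0.08714304 = 0.374240
  M+6: 0.43936727×0.49674304 + 0.18208573×0.41611392 + 0.02515376×0.08714304 = 0.296213
  M+8: 0.18208573×0.49674304 + 0.02515376×0.41611392 = 0.100917
  M+10: 0.02515376×0.49674304 = 0.012495
Scale to base peak (0.374240) = 100: 8.23 : 49.52 : 100.00 : 79.15 : 26.97 : 3.34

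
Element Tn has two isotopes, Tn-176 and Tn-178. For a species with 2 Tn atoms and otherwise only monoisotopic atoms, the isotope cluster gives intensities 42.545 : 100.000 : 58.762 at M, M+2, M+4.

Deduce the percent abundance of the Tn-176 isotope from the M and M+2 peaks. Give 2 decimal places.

Write p for the Tn-176 fraction. I(M+2)/I(M) = [C(2,1)·p^1·(1−p)] / p^2 = 2·(1−p)/p = 100.000/42.545 = 2.3505
(1−p)/p = 2.3505/2 = 1.1752  ⇒  p = 1/(1 + 1.1752) = 0.4597
Tn-176: 45.97%, Tn-178: 54.03%.

45.97%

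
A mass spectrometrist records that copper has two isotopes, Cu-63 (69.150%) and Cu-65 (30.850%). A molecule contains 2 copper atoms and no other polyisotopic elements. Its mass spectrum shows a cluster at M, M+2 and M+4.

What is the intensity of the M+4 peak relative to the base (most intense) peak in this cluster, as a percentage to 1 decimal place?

19.9%

(0.69150 + 0.30850)^2 gives M 0.4782, M+2 0.4267, M+4 0.0952; the largest is M.
P(M) = C(2,0) × 0.69150^2 × 0.30850^0 = 1 × 0.47817225 × 1.0000 = 0.478172 (base)
P(M+4) = C(2,2) × 0.69150^0 × 0.30850^2 = 1 × 1.0000 × 0.09517225 = 0.095172
Relative intensity = 0.095172 / 0.478172 × 100 = 19.9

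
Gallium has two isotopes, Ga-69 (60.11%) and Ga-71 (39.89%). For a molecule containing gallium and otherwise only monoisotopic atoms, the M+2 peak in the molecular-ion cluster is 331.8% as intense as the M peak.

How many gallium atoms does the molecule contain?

5

With n Ga atoms, P(M+2)/P(M) = C(n,1)·p^(n−1)q / p^n = n·q/p = n · 0.3989/0.6011.
n = 3.318 × 0.6011/0.3989 = 5.00 ≈ 5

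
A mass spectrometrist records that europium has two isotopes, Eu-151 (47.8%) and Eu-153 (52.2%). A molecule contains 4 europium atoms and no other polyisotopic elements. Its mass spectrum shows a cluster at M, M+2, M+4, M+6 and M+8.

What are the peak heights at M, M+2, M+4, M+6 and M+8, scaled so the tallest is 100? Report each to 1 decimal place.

14.0 : 61.0 : 100.0 : 72.8 : 19.9

The 4 Eu atoms are independent, so intensities follow the terms of (0.478 + 0.522)^4.
P(M) = 0.478^4 = 0.052205
P(M+2) = 4 × 0.478^3 × 0.522^1 = 0.228042
P(M+4) = 6 × 0.478^2 × 0.522^2 = 0.373549
P(M+6) = 4 × 0.478^1 × 0.522^3 = 0.271956
P(M+8) = 0.522^4 = 0.074248
The M+4 peak is largest (0.373549); scaling to 100 gives 14.0 : 61.0 : 100.0 : 72.8 : 19.9.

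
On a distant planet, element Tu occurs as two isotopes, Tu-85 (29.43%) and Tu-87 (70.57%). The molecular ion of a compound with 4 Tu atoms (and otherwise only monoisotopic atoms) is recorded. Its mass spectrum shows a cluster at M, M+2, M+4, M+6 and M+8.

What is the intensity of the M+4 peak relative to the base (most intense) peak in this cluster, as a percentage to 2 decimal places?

62.55%

Term probabilities: M 0.0075, M+2 0.0720, M+4 0.2588, M+6 0.4137, M+8 0.2480. Base peak = M+6.
P(M+6) = C(4,3) × 0.2943^1 × 0.7057^3 = 4 × 0.2943 × 0.35144741 = 0.413724 (base)
P(M+4) = C(4,2) × 0.2943^2 × 0.7057^2 = 6 × 0.08661249 × 0.49801249 = 0.258805
Relative intensity = 0.258805 / 0.413724 × 100 = 62.55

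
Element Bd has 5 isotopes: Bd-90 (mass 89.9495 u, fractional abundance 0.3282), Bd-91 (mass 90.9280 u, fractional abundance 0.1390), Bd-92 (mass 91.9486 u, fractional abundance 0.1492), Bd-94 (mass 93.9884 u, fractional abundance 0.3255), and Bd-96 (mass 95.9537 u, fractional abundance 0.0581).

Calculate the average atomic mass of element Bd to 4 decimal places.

92.0473 u

Average mass = Σ (abundance × isotope mass) = 0.3282 × 89.9495 + 0.1390 × 90.9280 + 0.1492 × 91.9486 + 0.3255 × 93.9884 + 0.0581 × 95.9537
= 29.52143 + 12.63899 + 13.71873 + 30.59322 + 5.57491 = 92.04728 u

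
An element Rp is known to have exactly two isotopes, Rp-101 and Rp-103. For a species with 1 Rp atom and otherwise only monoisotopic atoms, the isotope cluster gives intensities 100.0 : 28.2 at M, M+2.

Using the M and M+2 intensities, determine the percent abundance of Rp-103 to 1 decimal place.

Write p for the Rp-101 fraction. I(M+2)/I(M) = [C(1,1)·p^0·(1−p)] / p^1 = 1·(1−p)/p = 28.2/100.0 = 0.2820
(1−p)/p = 0.2820/1 = 0.2820  ⇒  p = 1/(1 + 0.2820) = 0.7800
Rp-101: 78.0%, Rp-103: 22.0%.

22.0%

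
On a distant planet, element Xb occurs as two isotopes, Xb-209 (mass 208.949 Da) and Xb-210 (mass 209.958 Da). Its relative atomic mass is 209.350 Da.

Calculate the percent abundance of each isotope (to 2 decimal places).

Xb-209: 60.26%, Xb-210: 39.74%

With x = fraction of Xb-209 (so Xb-210 is 1 − x):
208.949·x + 209.958·(1 − x) = 209.350
(208.949 − 209.958)·x = 209.350 − 209.958
x = -0.608 / -1.009 = 0.60258 → 60.26% Xb-209, 39.74% Xb-210.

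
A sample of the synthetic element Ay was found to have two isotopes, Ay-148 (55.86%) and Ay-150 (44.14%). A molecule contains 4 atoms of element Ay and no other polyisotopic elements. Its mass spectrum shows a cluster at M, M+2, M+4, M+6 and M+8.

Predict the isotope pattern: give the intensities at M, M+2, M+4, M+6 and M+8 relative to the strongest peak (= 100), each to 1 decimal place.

26.7 : 84.4 : 100.0 : 52.7 : 10.4

Expanding (0.5586 + 0.4414)^4:
P(M) = 0.5586^4 = 0.097365
P(M+2) = 4 × 0.5586^3 × 0.4414^1 = 0.307748
P(M+4) = 6 × 0.5586^2 × 0.4414^2 = 0.364769
P(M+6) = 4 × 0.5586^1 × 0.4414^3 = 0.192158
P(M+8) = 0.4414^4 = 0.037960
The M+4 peak is largest (0.364769); scaling to 100 gives 26.7 : 84.4 : 100.0 : 52.7 : 10.4.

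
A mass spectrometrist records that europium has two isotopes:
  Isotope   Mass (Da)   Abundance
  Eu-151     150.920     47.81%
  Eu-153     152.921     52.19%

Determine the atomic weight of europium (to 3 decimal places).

151.964 Da

The abundance-weighted mean is 0.4781 × 150.920 + 0.5219 × 152.921
= 72.1549 + 79.8095 = 151.9644 Da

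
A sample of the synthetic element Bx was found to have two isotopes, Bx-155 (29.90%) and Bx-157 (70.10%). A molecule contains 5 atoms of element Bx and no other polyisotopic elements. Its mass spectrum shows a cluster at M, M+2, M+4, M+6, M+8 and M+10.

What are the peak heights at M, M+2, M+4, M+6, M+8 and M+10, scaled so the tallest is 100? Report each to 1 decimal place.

Expanding (0.2990 + 0.7010)^5:
P(M) = 0.2990^5 = 0.002390
P(M+2) = 5 × 0.2990^4 × 0.7010^1 = 0.028014
P(M+4) = 10 × 0.2990^3 × 0.7010^2 = 0.131356
P(M+6) = 10 × 0.2990^2 × 0.7010^3 = 0.307962
P(M+8) = 5 × 0.2990^1 × 0.7010^4 = 0.361005
P(M+10) = 0.7010^5 = 0.169274
The M+8 peak is largest (0.361005); scaling to 100 gives 0.7 : 7.8 : 36.4 : 85.3 : 100.0 : 46.9.

0.7 : 7.8 : 36.4 : 85.3 : 100.0 : 46.9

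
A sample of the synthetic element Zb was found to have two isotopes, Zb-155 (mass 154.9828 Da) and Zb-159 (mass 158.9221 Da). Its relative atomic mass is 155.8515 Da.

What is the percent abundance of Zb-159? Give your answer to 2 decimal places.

22.05%

Writing the weighted mean with unknown fraction x of Zb-155:
154.9828·x + 158.9221·(1 − x) = 155.8515
(154.9828 − 158.9221)·x = 155.8515 − 158.9221
x = -3.0706 / -3.9393 = 0.77948 → 77.95% Zb-155, 22.05% Zb-159.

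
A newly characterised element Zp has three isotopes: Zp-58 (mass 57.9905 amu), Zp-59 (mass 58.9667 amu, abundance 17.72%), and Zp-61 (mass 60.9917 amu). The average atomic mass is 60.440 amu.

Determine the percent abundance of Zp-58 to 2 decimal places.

6.43%

Let x and y be the fractions of Zp-58 and Zp-61. Then x + y = 1 − 0.1772 = 0.8228 and 57.9905x + 60.9917y = 60.440 − 0.1772×58.9667 = 49.99110076.
Substituting: 57.9905x + 60.9917(0.8228 − x) = 49.99110076
(57.9905 − 60.9917)x = -0.19287  ⇒  x = 0.06426, y = 0.75854
Zp-58: 6.43%, Zp-61: 75.85%.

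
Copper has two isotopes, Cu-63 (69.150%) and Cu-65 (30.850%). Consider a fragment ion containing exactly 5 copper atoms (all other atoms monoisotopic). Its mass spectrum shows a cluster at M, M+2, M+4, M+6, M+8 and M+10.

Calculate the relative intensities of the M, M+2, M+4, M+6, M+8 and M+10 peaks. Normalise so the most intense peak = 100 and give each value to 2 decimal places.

44.83 : 100.00 : 89.23 : 39.81 : 8.88 : 0.79

The 5 Cu atoms are independent, so intensities follow the terms of (0.69150 + 0.30850)^5.
P(M) = 0.69150^5 = 0.158111
P(M+2) = 5 × 0.69150^4 × 0.30850^1 = 0.352691
P(M+4) = 10 × 0.69150^3 × 0.30850^2 = 0.314693
P(M+6) = 10 × 0.69150^2 × 0.30850^3 = 0.140394
P(M+8) = 5 × 0.69150^1 × 0.30850^4 = 0.031317
P(M+10) = 0.30850^5 = 0.002794
The M+2 peak is largest (0.352691); scaling to 100 gives 44.83 : 100.00 : 89.23 : 39.81 : 8.88 : 0.79.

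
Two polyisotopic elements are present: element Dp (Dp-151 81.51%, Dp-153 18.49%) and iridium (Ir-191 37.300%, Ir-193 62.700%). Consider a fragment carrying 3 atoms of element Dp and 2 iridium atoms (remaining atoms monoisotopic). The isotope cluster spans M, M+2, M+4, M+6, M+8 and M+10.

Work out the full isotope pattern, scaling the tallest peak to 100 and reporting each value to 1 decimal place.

Element Dp pattern (n=3): 0.54154267 : 0.36853603 : 0.08359994 : 0.00632136
Iridium pattern (n=2): 0.139129 : 0.467742 : 0.393129
Convolve the two distributions (both contribute in 2-u steps):
  M: 0.54154267×0.139129 = 0.075344
  M+2: 0.54154267×0.467742 + 0.36853603×0.139129 = 0.304576
  M+4: 0.54154267×0.393129 + 0.36853603×0.467742 + 0.08359994×0.139129 = 0.396907
  M+6: 0.36853603×0.393129 + 0.08359994×0.467742 + 0.00632136×0.139129 = 0.184865
  M+8: 0.08359994×0.393129 + 0.00632136×0.467742 = 0.035822
  M+10: 0.00632136×0.393129 = 0.002485
Scale to base peak (0.396907) = 100: 19.0 : 76.7 : 100.0 : 46.6 : 9.0 : 0.6

19.0 : 76.7 : 100.0 : 46.6 : 9.0 : 0.6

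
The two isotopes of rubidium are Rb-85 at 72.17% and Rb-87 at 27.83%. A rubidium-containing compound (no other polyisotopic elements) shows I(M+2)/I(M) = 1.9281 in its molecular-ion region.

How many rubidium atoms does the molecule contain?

5

The M+2/M ratio from n Rb atoms is n · q/p = n · 0.2783/0.7217.
n = 1.9281 × 0.7217/0.2783 = 5.00 ≈ 5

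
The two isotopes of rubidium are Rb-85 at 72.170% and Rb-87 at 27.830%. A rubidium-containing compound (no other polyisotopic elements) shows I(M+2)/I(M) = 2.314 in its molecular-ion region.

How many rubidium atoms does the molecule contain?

For n independent Rb atoms, I(M+2)/I(M) = n · (abundance Rb-87) / (abundance Rb-85) = n · 0.27830/0.72170.
n = 2.314 × 0.72170/0.27830 = 6.00 ≈ 6

6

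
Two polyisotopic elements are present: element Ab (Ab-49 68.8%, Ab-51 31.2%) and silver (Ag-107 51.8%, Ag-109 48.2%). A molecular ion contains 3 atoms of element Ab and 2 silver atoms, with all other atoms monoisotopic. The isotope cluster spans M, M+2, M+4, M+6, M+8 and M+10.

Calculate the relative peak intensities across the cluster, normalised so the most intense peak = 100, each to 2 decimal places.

24.91 : 80.24 : 100.00 : 60.26 : 17.63 : 2.01

Element Ab pattern (n=3): 0.32566067 : 0.44304998 : 0.20091802 : 0.03037133
Silver pattern (n=2): 0.268324 : 0.499352 : 0.232324
Convolve the two distributions (both contribute in 2-u steps):
  M: 0.32566067×0.268324 = 0.087383
  M+2: 0.32566067×0.499352 + 0.44304998×0.268324 = 0.281500
  M+4: 0.32566067×0.232324 + 0.44304998×0.499352 + 0.20091802×0.268324 = 0.350808
  M+6: 0.44304998×0.232324 + 0.20091802×0.499352 + 0.03037133×0.268324 = 0.211409
  M+8: 0.20091802×0.232324 + 0.03037133×0.499352 = 0.061844
  M+10: 0.03037133×0.232324 = 0.007056
Scale to base peak (0.350808) = 100: 24.91 : 80.24 : 100.00 : 60.26 : 17.63 : 2.01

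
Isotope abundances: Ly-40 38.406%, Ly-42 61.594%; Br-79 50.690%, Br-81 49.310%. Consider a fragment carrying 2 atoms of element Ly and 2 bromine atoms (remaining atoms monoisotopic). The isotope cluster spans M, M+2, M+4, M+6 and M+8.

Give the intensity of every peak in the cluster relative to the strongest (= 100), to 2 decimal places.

10.25 : 52.80 : 100.00 : 82.38 : 24.94

Element Ly pattern (n=2): 0.14750208 : 0.47311583 : 0.37938208
Bromine pattern (n=2): 0.25694761 : 0.49990478 : 0.24314761
Convolve the two distributions (both contribute in 2-u steps):
  M: 0.14750208×0.25694761 = 0.037900
  M+2: 0.14750208×0.49990478 + 0.47311583×0.25694761 = 0.195303
  M+4: 0.14750208×0.24314761 + 0.47311583×0.49990478 + 0.37938208×0.25694761 = 0.369859
  M+6: 0.47311583×0.24314761 + 0.37938208×0.49990478 = 0.304692
  M+8: 0.37938208×0.24314761 = 0.092246
Scale to base peak (0.369859) = 100: 10.25 : 52.80 : 100.00 : 82.38 : 24.94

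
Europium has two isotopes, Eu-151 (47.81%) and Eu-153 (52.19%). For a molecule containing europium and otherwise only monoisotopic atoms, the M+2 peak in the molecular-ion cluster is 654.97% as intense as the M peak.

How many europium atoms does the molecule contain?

The M+2/M ratio from n Eu atoms is n · q/p = n · 0.5219/0.4781.
n = 6.5497 × 0.4781/0.5219 = 6.00 ≈ 6

6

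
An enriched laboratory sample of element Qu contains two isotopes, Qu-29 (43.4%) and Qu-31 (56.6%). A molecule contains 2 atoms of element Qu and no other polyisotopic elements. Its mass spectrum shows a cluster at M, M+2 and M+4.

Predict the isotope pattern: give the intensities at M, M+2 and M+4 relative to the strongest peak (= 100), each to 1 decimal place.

Each Qu atom is independently Qu-29 (p = 0.434) or Qu-31 (q = 0.566); the cluster is the binomial expansion (p + q)^2.
P(M) = 0.434^2 = 0.188356
P(M+2) = 2 × 0.434^1 × 0.566^1 = 0.491288
P(M+4) = 0.566^2 = 0.320356
The M+2 peak is largest (0.491288); scaling to 100 gives 38.3 : 100.0 : 65.2.

38.3 : 100.0 : 65.2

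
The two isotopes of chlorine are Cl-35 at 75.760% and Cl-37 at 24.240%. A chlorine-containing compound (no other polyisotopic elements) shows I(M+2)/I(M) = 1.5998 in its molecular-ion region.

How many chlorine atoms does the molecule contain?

For n independent Cl atoms, I(M+2)/I(M) = n · (abundance Cl-37) / (abundance Cl-35) = n · 0.24240/0.75760.
n = 1.5998 × 0.75760/0.24240 = 5.00 ≈ 5

5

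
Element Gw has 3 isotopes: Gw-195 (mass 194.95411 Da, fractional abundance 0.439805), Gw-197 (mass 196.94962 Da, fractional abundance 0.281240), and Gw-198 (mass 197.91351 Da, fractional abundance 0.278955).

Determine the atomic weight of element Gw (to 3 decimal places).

196.341 Da

Average mass = Σ (abundance × isotope mass) = 0.439805 × 194.95411 + 0.281240 × 196.94962 + 0.278955 × 197.91351
= 85.741792 + 55.390111 + 55.208963 = 196.340866 Da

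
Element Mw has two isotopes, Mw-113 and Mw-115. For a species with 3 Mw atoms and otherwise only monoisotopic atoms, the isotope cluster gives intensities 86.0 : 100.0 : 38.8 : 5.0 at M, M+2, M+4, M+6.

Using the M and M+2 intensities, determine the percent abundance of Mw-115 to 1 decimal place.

27.9%

Let p = fractional abundance of Mw-113. I(M+2)/I(M) = [C(3,1)·p^2·(1−p)] / p^3 = 3·(1−p)/p = 100.0/86.0 = 1.1628
(1−p)/p = 1.1628/3 = 0.3876  ⇒  p = 1/(1 + 0.3876) = 0.7207
Mw-113: 72.1%, Mw-115: 27.9%.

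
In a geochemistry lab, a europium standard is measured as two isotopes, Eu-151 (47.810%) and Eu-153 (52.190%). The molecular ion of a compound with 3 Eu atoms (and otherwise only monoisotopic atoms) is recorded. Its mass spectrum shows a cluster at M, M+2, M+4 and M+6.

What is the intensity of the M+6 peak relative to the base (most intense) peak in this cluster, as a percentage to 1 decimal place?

36.4%

(0.47810 + 0.52190)^3 gives M 0.1093, M+2 0.3579, M+4 0.3907, M+6 0.1422; the largest is M+4.
P(M+4) = C(3,2) × 0.47810^1 × 0.52190^2 = 3 × 0.4781 × 0.27237961 = 0.390674 (base)
P(M+6) = C(3,3) × 0.47810^0 × 0.52190^3 = 1 × 1.0000 × 0.14215492 = 0.142155
Relative intensity = 0.142155 / 0.390674 × 100 = 36.4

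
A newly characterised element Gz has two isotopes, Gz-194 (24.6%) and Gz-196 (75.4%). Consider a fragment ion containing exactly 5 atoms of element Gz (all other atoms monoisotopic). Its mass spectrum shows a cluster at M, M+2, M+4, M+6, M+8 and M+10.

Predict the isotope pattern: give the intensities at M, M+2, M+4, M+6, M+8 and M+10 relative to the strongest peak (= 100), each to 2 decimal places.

Each Gz atom is independently Gz-194 (p = 0.246) or Gz-196 (q = 0.754); the cluster is the binomial expansion (p + q)^5.
P(M) = 0.246^5 = 0.000901
P(M+2) = 5 × 0.246^4 × 0.754^1 = 0.013806
P(M+4) = 10 × 0.246^3 × 0.754^2 = 0.084635
P(M+6) = 10 × 0.246^2 × 0.754^3 = 0.259409
P(M+8) = 5 × 0.246^1 × 0.754^4 = 0.397549
P(M+10) = 0.754^5 = 0.243701
The M+8 peak is largest (0.397549); scaling to 100 gives 0.23 : 3.47 : 21.29 : 65.25 : 100.00 : 61.30.

0.23 : 3.47 : 21.29 : 65.25 : 100.00 : 61.30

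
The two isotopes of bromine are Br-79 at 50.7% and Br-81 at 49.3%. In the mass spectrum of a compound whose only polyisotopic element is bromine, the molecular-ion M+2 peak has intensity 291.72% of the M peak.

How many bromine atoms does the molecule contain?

3

With n Br atoms, P(M+2)/P(M) = C(n,1)·p^(n−1)q / p^n = n·q/p = n · 0.493/0.507.
n = 2.9172 × 0.507/0.493 = 3.00 ≈ 3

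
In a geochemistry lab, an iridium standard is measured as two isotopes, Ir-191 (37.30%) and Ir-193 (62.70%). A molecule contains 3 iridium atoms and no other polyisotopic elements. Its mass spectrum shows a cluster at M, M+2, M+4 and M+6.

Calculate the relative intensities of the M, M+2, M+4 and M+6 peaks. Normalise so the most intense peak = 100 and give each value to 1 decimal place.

Each Ir atom is independently Ir-191 (p = 0.3730) or Ir-193 (q = 0.6270); the cluster is the binomial expansion (p + q)^3.
P(M) = 0.3730^3 = 0.051895
P(M+2) = 3 × 0.3730^2 × 0.6270^1 = 0.261702
P(M+4) = 3 × 0.3730^1 × 0.6270^2 = 0.439911
P(M+6) = 0.6270^3 = 0.246492
The M+4 peak is largest (0.439911); scaling to 100 gives 11.8 : 59.5 : 100.0 : 56.0.

11.8 : 59.5 : 100.0 : 56.0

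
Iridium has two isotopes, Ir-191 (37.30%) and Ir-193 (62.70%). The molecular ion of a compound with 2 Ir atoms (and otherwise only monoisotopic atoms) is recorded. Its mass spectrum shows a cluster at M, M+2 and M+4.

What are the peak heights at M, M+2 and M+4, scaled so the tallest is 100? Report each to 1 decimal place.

29.7 : 100.0 : 84.0

Expanding (0.3730 + 0.6270)^2:
P(M) = 0.3730^2 = 0.139129
P(M+2) = 2 × 0.3730^1 × 0.6270^1 = 0.467742
P(M+4) = 0.6270^2 = 0.393129
The M+2 peak is largest (0.467742); scaling to 100 gives 29.7 : 100.0 : 84.0.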